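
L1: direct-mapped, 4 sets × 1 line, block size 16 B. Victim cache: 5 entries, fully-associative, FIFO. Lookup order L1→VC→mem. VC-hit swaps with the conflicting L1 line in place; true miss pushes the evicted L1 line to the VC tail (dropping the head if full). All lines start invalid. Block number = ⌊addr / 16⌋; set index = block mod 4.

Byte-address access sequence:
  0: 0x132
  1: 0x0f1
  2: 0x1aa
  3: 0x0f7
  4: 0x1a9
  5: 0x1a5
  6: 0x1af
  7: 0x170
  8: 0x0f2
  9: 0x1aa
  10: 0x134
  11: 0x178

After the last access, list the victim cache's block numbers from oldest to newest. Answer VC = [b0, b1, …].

#0 0x132→b19/s3 MISS; vc=[]
#1 0xf1→b15/s3 MISS; vc=[19]
#2 0x1aa→b26/s2 MISS; vc=[19]
#3 0xf7→b15/s3 L1-HIT; vc=[19]
#4 0x1a9→b26/s2 L1-HIT; vc=[19]
#5 0x1a5→b26/s2 L1-HIT; vc=[19]
#6 0x1af→b26/s2 L1-HIT; vc=[19]
#7 0x170→b23/s3 MISS; vc=[19,15]
#8 0xf2→b15/s3 VC-HIT; vc=[19,23]
#9 0x1aa→b26/s2 L1-HIT; vc=[19,23]
#10 0x134→b19/s3 VC-HIT; vc=[15,23]
#11 0x178→b23/s3 VC-HIT; vc=[15,19]

VC = [15, 19]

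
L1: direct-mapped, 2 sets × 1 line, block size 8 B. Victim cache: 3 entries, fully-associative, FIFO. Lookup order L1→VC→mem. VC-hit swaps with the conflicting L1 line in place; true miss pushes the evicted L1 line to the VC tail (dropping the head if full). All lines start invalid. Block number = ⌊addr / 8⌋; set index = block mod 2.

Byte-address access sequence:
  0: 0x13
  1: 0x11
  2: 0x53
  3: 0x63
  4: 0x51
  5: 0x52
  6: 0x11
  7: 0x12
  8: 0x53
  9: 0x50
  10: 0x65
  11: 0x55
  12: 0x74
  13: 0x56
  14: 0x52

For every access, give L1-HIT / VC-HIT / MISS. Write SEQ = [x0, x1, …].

SEQ = [MISS, L1-HIT, MISS, MISS, VC-HIT, L1-HIT, VC-HIT, L1-HIT, VC-HIT, L1-HIT, VC-HIT, VC-HIT, MISS, VC-HIT, L1-HIT]

0: 0x13 (blk 2, set 0) → MISS  vc=[]
1: 0x11 (blk 2, set 0) → L1-HIT  vc=[]
2: 0x53 (blk 10, set 0) → MISS  vc=[2]
3: 0x63 (blk 12, set 0) → MISS  vc=[2, 10]
4: 0x51 (blk 10, set 0) → VC-HIT  vc=[2, 12]
5: 0x52 (blk 10, set 0) → L1-HIT  vc=[2, 12]
6: 0x11 (blk 2, set 0) → VC-HIT  vc=[10, 12]
7: 0x12 (blk 2, set 0) → L1-HIT  vc=[10, 12]
8: 0x53 (blk 10, set 0) → VC-HIT  vc=[2, 12]
9: 0x50 (blk 10, set 0) → L1-HIT  vc=[2, 12]
10: 0x65 (blk 12, set 0) → VC-HIT  vc=[2, 10]
11: 0x55 (blk 10, set 0) → VC-HIT  vc=[2, 12]
12: 0x74 (blk 14, set 0) → MISS  vc=[2, 12, 10]
13: 0x56 (blk 10, set 0) → VC-HIT  vc=[2, 12, 14]
14: 0x52 (blk 10, set 0) → L1-HIT  vc=[2, 12, 14]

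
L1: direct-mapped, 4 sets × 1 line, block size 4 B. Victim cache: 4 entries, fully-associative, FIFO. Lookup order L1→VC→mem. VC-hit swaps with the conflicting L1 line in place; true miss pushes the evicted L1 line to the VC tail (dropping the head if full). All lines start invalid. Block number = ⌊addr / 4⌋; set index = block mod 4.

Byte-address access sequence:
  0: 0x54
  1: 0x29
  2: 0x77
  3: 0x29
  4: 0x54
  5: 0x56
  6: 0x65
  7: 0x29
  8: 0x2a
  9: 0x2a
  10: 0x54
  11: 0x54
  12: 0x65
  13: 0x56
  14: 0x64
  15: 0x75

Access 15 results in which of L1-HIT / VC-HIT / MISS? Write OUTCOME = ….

0: 0x54 (blk 21, set 1) → MISS  vc=[]
1: 0x29 (blk 10, set 2) → MISS  vc=[]
2: 0x77 (blk 29, set 1) → MISS  vc=[21]
3: 0x29 (blk 10, set 2) → L1-HIT  vc=[21]
4: 0x54 (blk 21, set 1) → VC-HIT  vc=[29]
5: 0x56 (blk 21, set 1) → L1-HIT  vc=[29]
6: 0x65 (blk 25, set 1) → MISS  vc=[29, 21]
7: 0x29 (blk 10, set 2) → L1-HIT  vc=[29, 21]
8: 0x2a (blk 10, set 2) → L1-HIT  vc=[29, 21]
9: 0x2a (blk 10, set 2) → L1-HIT  vc=[29, 21]
10: 0x54 (blk 21, set 1) → VC-HIT  vc=[29, 25]
11: 0x54 (blk 21, set 1) → L1-HIT  vc=[29, 25]
12: 0x65 (blk 25, set 1) → VC-HIT  vc=[29, 21]
13: 0x56 (blk 21, set 1) → VC-HIT  vc=[29, 25]
14: 0x64 (blk 25, set 1) → VC-HIT  vc=[29, 21]
15: 0x75 (blk 29, set 1) → VC-HIT  vc=[25, 21]

OUTCOME = VC-HIT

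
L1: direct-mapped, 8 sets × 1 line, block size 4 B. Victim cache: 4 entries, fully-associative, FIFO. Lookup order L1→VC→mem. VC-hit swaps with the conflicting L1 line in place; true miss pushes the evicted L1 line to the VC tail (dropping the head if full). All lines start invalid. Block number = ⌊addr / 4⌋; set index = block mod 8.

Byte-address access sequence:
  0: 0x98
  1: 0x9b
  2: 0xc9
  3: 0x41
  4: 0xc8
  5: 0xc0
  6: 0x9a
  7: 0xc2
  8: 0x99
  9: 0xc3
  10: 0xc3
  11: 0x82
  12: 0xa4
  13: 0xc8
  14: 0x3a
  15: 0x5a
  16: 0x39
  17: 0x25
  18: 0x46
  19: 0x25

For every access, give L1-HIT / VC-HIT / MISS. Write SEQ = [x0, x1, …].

SEQ = [MISS, L1-HIT, MISS, MISS, L1-HIT, MISS, L1-HIT, L1-HIT, L1-HIT, L1-HIT, L1-HIT, MISS, MISS, L1-HIT, MISS, MISS, VC-HIT, MISS, MISS, VC-HIT]

0: 0x98 (blk 38, set 6) → MISS  vc=[]
1: 0x9b (blk 38, set 6) → L1-HIT  vc=[]
2: 0xc9 (blk 50, set 2) → MISS  vc=[]
3: 0x41 (blk 16, set 0) → MISS  vc=[]
4: 0xc8 (blk 50, set 2) → L1-HIT  vc=[]
5: 0xc0 (blk 48, set 0) → MISS  vc=[16]
6: 0x9a (blk 38, set 6) → L1-HIT  vc=[16]
7: 0xc2 (blk 48, set 0) → L1-HIT  vc=[16]
8: 0x99 (blk 38, set 6) → L1-HIT  vc=[16]
9: 0xc3 (blk 48, set 0) → L1-HIT  vc=[16]
10: 0xc3 (blk 48, set 0) → L1-HIT  vc=[16]
11: 0x82 (blk 32, set 0) → MISS  vc=[16, 48]
12: 0xa4 (blk 41, set 1) → MISS  vc=[16, 48]
13: 0xc8 (blk 50, set 2) → L1-HIT  vc=[16, 48]
14: 0x3a (blk 14, set 6) → MISS  vc=[16, 48, 38]
15: 0x5a (blk 22, set 6) → MISS  vc=[16, 48, 38, 14]
16: 0x39 (blk 14, set 6) → VC-HIT  vc=[16, 48, 38, 22]
17: 0x25 (blk 9, set 1) → MISS  vc=[48, 38, 22, 41]
18: 0x46 (blk 17, set 1) → MISS  vc=[38, 22, 41, 9]
19: 0x25 (blk 9, set 1) → VC-HIT  vc=[38, 22, 41, 17]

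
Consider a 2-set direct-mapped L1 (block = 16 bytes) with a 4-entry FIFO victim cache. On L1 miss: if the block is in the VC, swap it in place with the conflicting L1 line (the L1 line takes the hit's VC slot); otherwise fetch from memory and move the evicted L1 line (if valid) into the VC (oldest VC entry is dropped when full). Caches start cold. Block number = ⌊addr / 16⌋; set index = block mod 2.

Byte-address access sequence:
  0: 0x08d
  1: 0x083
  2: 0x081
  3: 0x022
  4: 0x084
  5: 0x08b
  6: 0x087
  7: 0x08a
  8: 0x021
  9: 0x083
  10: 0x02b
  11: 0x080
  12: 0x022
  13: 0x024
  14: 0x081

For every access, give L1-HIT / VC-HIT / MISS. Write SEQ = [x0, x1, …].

SEQ = [MISS, L1-HIT, L1-HIT, MISS, VC-HIT, L1-HIT, L1-HIT, L1-HIT, VC-HIT, VC-HIT, VC-HIT, VC-HIT, VC-HIT, L1-HIT, VC-HIT]

#0 0x8d→b8/s0 MISS; vc=[]
#1 0x83→b8/s0 L1-HIT; vc=[]
#2 0x81→b8/s0 L1-HIT; vc=[]
#3 0x22→b2/s0 MISS; vc=[8]
#4 0x84→b8/s0 VC-HIT; vc=[2]
#5 0x8b→b8/s0 L1-HIT; vc=[2]
#6 0x87→b8/s0 L1-HIT; vc=[2]
#7 0x8a→b8/s0 L1-HIT; vc=[2]
#8 0x21→b2/s0 VC-HIT; vc=[8]
#9 0x83→b8/s0 VC-HIT; vc=[2]
#10 0x2b→b2/s0 VC-HIT; vc=[8]
#11 0x80→b8/s0 VC-HIT; vc=[2]
#12 0x22→b2/s0 VC-HIT; vc=[8]
#13 0x24→b2/s0 L1-HIT; vc=[8]
#14 0x81→b8/s0 VC-HIT; vc=[2]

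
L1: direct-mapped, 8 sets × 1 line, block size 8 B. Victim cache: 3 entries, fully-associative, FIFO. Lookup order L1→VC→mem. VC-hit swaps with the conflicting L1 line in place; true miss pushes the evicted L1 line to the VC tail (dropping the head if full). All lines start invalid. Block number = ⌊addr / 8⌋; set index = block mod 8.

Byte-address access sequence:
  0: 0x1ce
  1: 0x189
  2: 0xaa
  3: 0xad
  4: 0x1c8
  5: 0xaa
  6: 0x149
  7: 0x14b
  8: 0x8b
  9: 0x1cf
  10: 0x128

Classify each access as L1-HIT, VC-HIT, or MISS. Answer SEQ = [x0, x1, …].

SEQ = [MISS, MISS, MISS, L1-HIT, VC-HIT, L1-HIT, MISS, L1-HIT, MISS, VC-HIT, MISS]

0: 0x1ce (blk 57, set 1) → MISS  vc=[]
1: 0x189 (blk 49, set 1) → MISS  vc=[57]
2: 0xaa (blk 21, set 5) → MISS  vc=[57]
3: 0xad (blk 21, set 5) → L1-HIT  vc=[57]
4: 0x1c8 (blk 57, set 1) → VC-HIT  vc=[49]
5: 0xaa (blk 21, set 5) → L1-HIT  vc=[49]
6: 0x149 (blk 41, set 1) → MISS  vc=[49, 57]
7: 0x14b (blk 41, set 1) → L1-HIT  vc=[49, 57]
8: 0x8b (blk 17, set 1) → MISS  vc=[49, 57, 41]
9: 0x1cf (blk 57, set 1) → VC-HIT  vc=[49, 17, 41]
10: 0x128 (blk 37, set 5) → MISS  vc=[17, 41, 21]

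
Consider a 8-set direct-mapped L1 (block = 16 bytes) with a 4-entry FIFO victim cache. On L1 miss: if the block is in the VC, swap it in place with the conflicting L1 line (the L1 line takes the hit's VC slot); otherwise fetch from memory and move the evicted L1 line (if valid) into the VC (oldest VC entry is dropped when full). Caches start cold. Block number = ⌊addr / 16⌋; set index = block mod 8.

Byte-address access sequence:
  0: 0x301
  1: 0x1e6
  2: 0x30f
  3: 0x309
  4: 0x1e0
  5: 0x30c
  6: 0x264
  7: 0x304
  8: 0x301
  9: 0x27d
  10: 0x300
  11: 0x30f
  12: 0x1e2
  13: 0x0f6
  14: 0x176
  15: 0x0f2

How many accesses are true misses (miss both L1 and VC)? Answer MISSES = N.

0: 0x301 (blk 48, set 0) → MISS  vc=[]
1: 0x1e6 (blk 30, set 6) → MISS  vc=[]
2: 0x30f (blk 48, set 0) → L1-HIT  vc=[]
3: 0x309 (blk 48, set 0) → L1-HIT  vc=[]
4: 0x1e0 (blk 30, set 6) → L1-HIT  vc=[]
5: 0x30c (blk 48, set 0) → L1-HIT  vc=[]
6: 0x264 (blk 38, set 6) → MISS  vc=[30]
7: 0x304 (blk 48, set 0) → L1-HIT  vc=[30]
8: 0x301 (blk 48, set 0) → L1-HIT  vc=[30]
9: 0x27d (blk 39, set 7) → MISS  vc=[30]
10: 0x300 (blk 48, set 0) → L1-HIT  vc=[30]
11: 0x30f (blk 48, set 0) → L1-HIT  vc=[30]
12: 0x1e2 (blk 30, set 6) → VC-HIT  vc=[38]
13: 0xf6 (blk 15, set 7) → MISS  vc=[38, 39]
14: 0x176 (blk 23, set 7) → MISS  vc=[38, 39, 15]
15: 0xf2 (blk 15, set 7) → VC-HIT  vc=[38, 39, 23]

MISSES = 6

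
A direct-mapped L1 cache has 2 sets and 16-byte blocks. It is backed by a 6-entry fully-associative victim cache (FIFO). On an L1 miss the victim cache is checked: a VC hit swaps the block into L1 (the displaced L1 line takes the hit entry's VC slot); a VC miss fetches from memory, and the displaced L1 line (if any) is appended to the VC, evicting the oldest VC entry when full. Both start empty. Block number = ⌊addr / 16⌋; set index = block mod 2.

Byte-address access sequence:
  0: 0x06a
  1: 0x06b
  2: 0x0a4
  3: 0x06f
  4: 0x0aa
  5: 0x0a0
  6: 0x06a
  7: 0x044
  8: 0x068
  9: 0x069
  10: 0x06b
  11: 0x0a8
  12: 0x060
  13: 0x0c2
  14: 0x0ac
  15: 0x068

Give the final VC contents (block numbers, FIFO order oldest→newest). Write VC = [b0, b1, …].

  [0] addr=0x6a blk=6 s=0: MISS | VC []
  [1] addr=0x6b blk=6 s=0: L1-HIT | VC []
  [2] addr=0xa4 blk=10 s=0: MISS | VC [6]
  [3] addr=0x6f blk=6 s=0: VC-HIT | VC [10]
  [4] addr=0xaa blk=10 s=0: VC-HIT | VC [6]
  [5] addr=0xa0 blk=10 s=0: L1-HIT | VC [6]
  [6] addr=0x6a blk=6 s=0: VC-HIT | VC [10]
  [7] addr=0x44 blk=4 s=0: MISS | VC [10, 6]
  [8] addr=0x68 blk=6 s=0: VC-HIT | VC [10, 4]
  [9] addr=0x69 blk=6 s=0: L1-HIT | VC [10, 4]
  [10] addr=0x6b blk=6 s=0: L1-HIT | VC [10, 4]
  [11] addr=0xa8 blk=10 s=0: VC-HIT | VC [6, 4]
  [12] addr=0x60 blk=6 s=0: VC-HIT | VC [10, 4]
  [13] addr=0xc2 blk=12 s=0: MISS | VC [10, 4, 6]
  [14] addr=0xac blk=10 s=0: VC-HIT | VC [12, 4, 6]
  [15] addr=0x68 blk=6 s=0: VC-HIT | VC [12, 4, 10]

VC = [12, 4, 10]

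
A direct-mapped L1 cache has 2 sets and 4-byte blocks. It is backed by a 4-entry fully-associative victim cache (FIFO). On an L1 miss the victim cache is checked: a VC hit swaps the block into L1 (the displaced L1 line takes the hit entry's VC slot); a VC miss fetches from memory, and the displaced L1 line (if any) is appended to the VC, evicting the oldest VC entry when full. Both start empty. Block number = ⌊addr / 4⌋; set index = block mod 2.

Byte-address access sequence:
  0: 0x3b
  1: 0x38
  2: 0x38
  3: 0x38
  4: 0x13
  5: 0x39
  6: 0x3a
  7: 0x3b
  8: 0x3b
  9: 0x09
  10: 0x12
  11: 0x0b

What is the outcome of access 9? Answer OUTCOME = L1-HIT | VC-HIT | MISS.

OUTCOME = MISS

0: 0x3b (blk 14, set 0) → MISS  vc=[]
1: 0x38 (blk 14, set 0) → L1-HIT  vc=[]
2: 0x38 (blk 14, set 0) → L1-HIT  vc=[]
3: 0x38 (blk 14, set 0) → L1-HIT  vc=[]
4: 0x13 (blk 4, set 0) → MISS  vc=[14]
5: 0x39 (blk 14, set 0) → VC-HIT  vc=[4]
6: 0x3a (blk 14, set 0) → L1-HIT  vc=[4]
7: 0x3b (blk 14, set 0) → L1-HIT  vc=[4]
8: 0x3b (blk 14, set 0) → L1-HIT  vc=[4]
9: 0x9 (blk 2, set 0) → MISS  vc=[4, 14]
10: 0x12 (blk 4, set 0) → VC-HIT  vc=[2, 14]
11: 0xb (blk 2, set 0) → VC-HIT  vc=[4, 14]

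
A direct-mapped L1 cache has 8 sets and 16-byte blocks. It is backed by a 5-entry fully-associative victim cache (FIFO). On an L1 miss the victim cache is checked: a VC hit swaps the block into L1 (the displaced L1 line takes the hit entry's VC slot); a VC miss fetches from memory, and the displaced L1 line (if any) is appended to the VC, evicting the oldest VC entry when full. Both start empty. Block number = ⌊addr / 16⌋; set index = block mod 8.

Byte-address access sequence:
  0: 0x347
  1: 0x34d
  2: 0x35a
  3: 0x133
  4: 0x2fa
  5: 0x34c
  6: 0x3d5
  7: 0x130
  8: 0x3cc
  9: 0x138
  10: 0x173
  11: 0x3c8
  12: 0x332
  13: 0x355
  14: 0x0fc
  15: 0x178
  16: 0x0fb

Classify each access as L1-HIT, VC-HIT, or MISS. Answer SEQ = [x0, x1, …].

  [0] addr=0x347 blk=52 s=4: MISS | VC []
  [1] addr=0x34d blk=52 s=4: L1-HIT | VC []
  [2] addr=0x35a blk=53 s=5: MISS | VC []
  [3] addr=0x133 blk=19 s=3: MISS | VC []
  [4] addr=0x2fa blk=47 s=7: MISS | VC []
  [5] addr=0x34c blk=52 s=4: L1-HIT | VC []
  [6] addr=0x3d5 blk=61 s=5: MISS | VC [53]
  [7] addr=0x130 blk=19 s=3: L1-HIT | VC [53]
  [8] addr=0x3cc blk=60 s=4: MISS | VC [53, 52]
  [9] addr=0x138 blk=19 s=3: L1-HIT | VC [53, 52]
  [10] addr=0x173 blk=23 s=7: MISS | VC [53, 52, 47]
  [11] addr=0x3c8 blk=60 s=4: L1-HIT | VC [53, 52, 47]
  [12] addr=0x332 blk=51 s=3: MISS | VC [53, 52, 47, 19]
  [13] addr=0x355 blk=53 s=5: VC-HIT | VC [61, 52, 47, 19]
  [14] addr=0xfc blk=15 s=7: MISS | VC [61, 52, 47, 19, 23]
  [15] addr=0x178 blk=23 s=7: VC-HIT | VC [61, 52, 47, 19, 15]
  [16] addr=0xfb blk=15 s=7: VC-HIT | VC [61, 52, 47, 19, 23]

SEQ = [MISS, L1-HIT, MISS, MISS, MISS, L1-HIT, MISS, L1-HIT, MISS, L1-HIT, MISS, L1-HIT, MISS, VC-HIT, MISS, VC-HIT, VC-HIT]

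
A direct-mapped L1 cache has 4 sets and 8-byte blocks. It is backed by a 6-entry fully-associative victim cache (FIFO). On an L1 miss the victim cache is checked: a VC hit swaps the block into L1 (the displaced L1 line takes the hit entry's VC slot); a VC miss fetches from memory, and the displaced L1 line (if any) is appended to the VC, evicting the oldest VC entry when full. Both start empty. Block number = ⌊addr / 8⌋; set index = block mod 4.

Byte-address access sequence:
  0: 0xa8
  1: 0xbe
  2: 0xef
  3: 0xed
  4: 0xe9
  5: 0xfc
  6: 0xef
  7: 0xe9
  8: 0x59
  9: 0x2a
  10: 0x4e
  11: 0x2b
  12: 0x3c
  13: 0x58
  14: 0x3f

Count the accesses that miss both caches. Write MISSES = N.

#0 0xa8→b21/s1 MISS; vc=[]
#1 0xbe→b23/s3 MISS; vc=[]
#2 0xef→b29/s1 MISS; vc=[21]
#3 0xed→b29/s1 L1-HIT; vc=[21]
#4 0xe9→b29/s1 L1-HIT; vc=[21]
#5 0xfc→b31/s3 MISS; vc=[21,23]
#6 0xef→b29/s1 L1-HIT; vc=[21,23]
#7 0xe9→b29/s1 L1-HIT; vc=[21,23]
#8 0x59→b11/s3 MISS; vc=[21,23,31]
#9 0x2a→b5/s1 MISS; vc=[21,23,31,29]
#10 0x4e→b9/s1 MISS; vc=[21,23,31,29,5]
#11 0x2b→b5/s1 VC-HIT; vc=[21,23,31,29,9]
#12 0x3c→b7/s3 MISS; vc=[21,23,31,29,9,11]
#13 0x58→b11/s3 VC-HIT; vc=[21,23,31,29,9,7]
#14 0x3f→b7/s3 VC-HIT; vc=[21,23,31,29,9,11]

MISSES = 8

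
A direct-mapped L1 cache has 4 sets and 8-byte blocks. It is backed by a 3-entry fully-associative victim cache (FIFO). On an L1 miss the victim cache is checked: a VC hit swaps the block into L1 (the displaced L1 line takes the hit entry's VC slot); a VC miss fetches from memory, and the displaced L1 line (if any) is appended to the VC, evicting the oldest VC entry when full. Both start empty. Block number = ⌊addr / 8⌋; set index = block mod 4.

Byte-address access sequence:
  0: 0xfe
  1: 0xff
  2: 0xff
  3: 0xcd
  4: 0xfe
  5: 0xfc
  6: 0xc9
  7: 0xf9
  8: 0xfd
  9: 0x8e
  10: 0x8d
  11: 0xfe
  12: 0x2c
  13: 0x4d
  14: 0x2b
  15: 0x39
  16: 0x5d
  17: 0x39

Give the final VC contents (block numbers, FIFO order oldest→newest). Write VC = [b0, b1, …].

VC = [9, 31, 11]

  [0] addr=0xfe blk=31 s=3: MISS | VC []
  [1] addr=0xff blk=31 s=3: L1-HIT | VC []
  [2] addr=0xff blk=31 s=3: L1-HIT | VC []
  [3] addr=0xcd blk=25 s=1: MISS | VC []
  [4] addr=0xfe blk=31 s=3: L1-HIT | VC []
  [5] addr=0xfc blk=31 s=3: L1-HIT | VC []
  [6] addr=0xc9 blk=25 s=1: L1-HIT | VC []
  [7] addr=0xf9 blk=31 s=3: L1-HIT | VC []
  [8] addr=0xfd blk=31 s=3: L1-HIT | VC []
  [9] addr=0x8e blk=17 s=1: MISS | VC [25]
  [10] addr=0x8d blk=17 s=1: L1-HIT | VC [25]
  [11] addr=0xfe blk=31 s=3: L1-HIT | VC [25]
  [12] addr=0x2c blk=5 s=1: MISS | VC [25, 17]
  [13] addr=0x4d blk=9 s=1: MISS | VC [25, 17, 5]
  [14] addr=0x2b blk=5 s=1: VC-HIT | VC [25, 17, 9]
  [15] addr=0x39 blk=7 s=3: MISS | VC [17, 9, 31]
  [16] addr=0x5d blk=11 s=3: MISS | VC [9, 31, 7]
  [17] addr=0x39 blk=7 s=3: VC-HIT | VC [9, 31, 11]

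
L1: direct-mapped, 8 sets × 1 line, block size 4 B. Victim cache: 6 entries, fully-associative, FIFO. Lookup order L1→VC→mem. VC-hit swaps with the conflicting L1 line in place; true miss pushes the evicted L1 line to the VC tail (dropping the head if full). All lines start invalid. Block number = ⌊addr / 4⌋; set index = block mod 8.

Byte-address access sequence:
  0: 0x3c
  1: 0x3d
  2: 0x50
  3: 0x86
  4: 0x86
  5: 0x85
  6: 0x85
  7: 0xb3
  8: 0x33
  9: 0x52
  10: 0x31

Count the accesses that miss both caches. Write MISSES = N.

MISSES = 5

#0 0x3c→b15/s7 MISS; vc=[]
#1 0x3d→b15/s7 L1-HIT; vc=[]
#2 0x50→b20/s4 MISS; vc=[]
#3 0x86→b33/s1 MISS; vc=[]
#4 0x86→b33/s1 L1-HIT; vc=[]
#5 0x85→b33/s1 L1-HIT; vc=[]
#6 0x85→b33/s1 L1-HIT; vc=[]
#7 0xb3→b44/s4 MISS; vc=[20]
#8 0x33→b12/s4 MISS; vc=[20,44]
#9 0x52→b20/s4 VC-HIT; vc=[12,44]
#10 0x31→b12/s4 VC-HIT; vc=[20,44]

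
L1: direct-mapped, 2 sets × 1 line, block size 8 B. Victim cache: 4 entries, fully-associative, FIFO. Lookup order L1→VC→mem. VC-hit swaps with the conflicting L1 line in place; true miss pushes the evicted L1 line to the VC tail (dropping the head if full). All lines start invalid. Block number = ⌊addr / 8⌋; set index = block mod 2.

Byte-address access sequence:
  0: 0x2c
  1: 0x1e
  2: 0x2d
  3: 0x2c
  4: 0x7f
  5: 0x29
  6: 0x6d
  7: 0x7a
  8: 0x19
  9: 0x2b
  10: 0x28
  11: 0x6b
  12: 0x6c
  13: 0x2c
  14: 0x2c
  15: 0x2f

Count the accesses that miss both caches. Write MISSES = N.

MISSES = 4

0: 0x2c (blk 5, set 1) → MISS  vc=[]
1: 0x1e (blk 3, set 1) → MISS  vc=[5]
2: 0x2d (blk 5, set 1) → VC-HIT  vc=[3]
3: 0x2c (blk 5, set 1) → L1-HIT  vc=[3]
4: 0x7f (blk 15, set 1) → MISS  vc=[3, 5]
5: 0x29 (blk 5, set 1) → VC-HIT  vc=[3, 15]
6: 0x6d (blk 13, set 1) → MISS  vc=[3, 15, 5]
7: 0x7a (blk 15, set 1) → VC-HIT  vc=[3, 13, 5]
8: 0x19 (blk 3, set 1) → VC-HIT  vc=[15, 13, 5]
9: 0x2b (blk 5, set 1) → VC-HIT  vc=[15, 13, 3]
10: 0x28 (blk 5, set 1) → L1-HIT  vc=[15, 13, 3]
11: 0x6b (blk 13, set 1) → VC-HIT  vc=[15, 5, 3]
12: 0x6c (blk 13, set 1) → L1-HIT  vc=[15, 5, 3]
13: 0x2c (blk 5, set 1) → VC-HIT  vc=[15, 13, 3]
14: 0x2c (blk 5, set 1) → L1-HIT  vc=[15, 13, 3]
15: 0x2f (blk 5, set 1) → L1-HIT  vc=[15, 13, 3]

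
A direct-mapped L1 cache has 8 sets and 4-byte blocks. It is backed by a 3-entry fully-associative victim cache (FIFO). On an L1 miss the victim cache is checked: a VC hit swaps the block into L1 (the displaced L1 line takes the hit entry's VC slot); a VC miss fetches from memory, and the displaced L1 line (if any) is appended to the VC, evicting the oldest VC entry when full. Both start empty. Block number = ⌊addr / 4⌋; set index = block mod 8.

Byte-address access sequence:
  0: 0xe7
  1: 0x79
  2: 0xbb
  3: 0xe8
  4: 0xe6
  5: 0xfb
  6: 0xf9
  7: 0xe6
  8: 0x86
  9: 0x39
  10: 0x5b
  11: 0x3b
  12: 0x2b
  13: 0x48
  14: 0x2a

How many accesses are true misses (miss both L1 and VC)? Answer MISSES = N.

MISSES = 10

  [0] addr=0xe7 blk=57 s=1: MISS | VC []
  [1] addr=0x79 blk=30 s=6: MISS | VC []
  [2] addr=0xbb blk=46 s=6: MISS | VC [30]
  [3] addr=0xe8 blk=58 s=2: MISS | VC [30]
  [4] addr=0xe6 blk=57 s=1: L1-HIT | VC [30]
  [5] addr=0xfb blk=62 s=6: MISS | VC [30, 46]
  [6] addr=0xf9 blk=62 s=6: L1-HIT | VC [30, 46]
  [7] addr=0xe6 blk=57 s=1: L1-HIT | VC [30, 46]
  [8] addr=0x86 blk=33 s=1: MISS | VC [30, 46, 57]
  [9] addr=0x39 blk=14 s=6: MISS | VC [46, 57, 62]
  [10] addr=0x5b blk=22 s=6: MISS | VC [57, 62, 14]
  [11] addr=0x3b blk=14 s=6: VC-HIT | VC [57, 62, 22]
  [12] addr=0x2b blk=10 s=2: MISS | VC [62, 22, 58]
  [13] addr=0x48 blk=18 s=2: MISS | VC [22, 58, 10]
  [14] addr=0x2a blk=10 s=2: VC-HIT | VC [22, 58, 18]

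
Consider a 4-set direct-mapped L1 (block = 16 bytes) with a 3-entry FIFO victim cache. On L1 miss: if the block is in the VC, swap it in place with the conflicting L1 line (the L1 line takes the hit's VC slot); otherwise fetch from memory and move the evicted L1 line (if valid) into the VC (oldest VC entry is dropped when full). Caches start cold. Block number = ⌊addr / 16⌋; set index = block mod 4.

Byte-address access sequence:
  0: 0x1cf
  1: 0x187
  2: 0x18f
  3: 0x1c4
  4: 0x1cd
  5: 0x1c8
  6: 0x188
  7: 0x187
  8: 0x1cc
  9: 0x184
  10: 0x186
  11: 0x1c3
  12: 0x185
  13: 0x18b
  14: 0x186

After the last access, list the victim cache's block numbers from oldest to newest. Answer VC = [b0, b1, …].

VC = [28]

#0 0x1cf→b28/s0 MISS; vc=[]
#1 0x187→b24/s0 MISS; vc=[28]
#2 0x18f→b24/s0 L1-HIT; vc=[28]
#3 0x1c4→b28/s0 VC-HIT; vc=[24]
#4 0x1cd→b28/s0 L1-HIT; vc=[24]
#5 0x1c8→b28/s0 L1-HIT; vc=[24]
#6 0x188→b24/s0 VC-HIT; vc=[28]
#7 0x187→b24/s0 L1-HIT; vc=[28]
#8 0x1cc→b28/s0 VC-HIT; vc=[24]
#9 0x184→b24/s0 VC-HIT; vc=[28]
#10 0x186→b24/s0 L1-HIT; vc=[28]
#11 0x1c3→b28/s0 VC-HIT; vc=[24]
#12 0x185→b24/s0 VC-HIT; vc=[28]
#13 0x18b→b24/s0 L1-HIT; vc=[28]
#14 0x186→b24/s0 L1-HIT; vc=[28]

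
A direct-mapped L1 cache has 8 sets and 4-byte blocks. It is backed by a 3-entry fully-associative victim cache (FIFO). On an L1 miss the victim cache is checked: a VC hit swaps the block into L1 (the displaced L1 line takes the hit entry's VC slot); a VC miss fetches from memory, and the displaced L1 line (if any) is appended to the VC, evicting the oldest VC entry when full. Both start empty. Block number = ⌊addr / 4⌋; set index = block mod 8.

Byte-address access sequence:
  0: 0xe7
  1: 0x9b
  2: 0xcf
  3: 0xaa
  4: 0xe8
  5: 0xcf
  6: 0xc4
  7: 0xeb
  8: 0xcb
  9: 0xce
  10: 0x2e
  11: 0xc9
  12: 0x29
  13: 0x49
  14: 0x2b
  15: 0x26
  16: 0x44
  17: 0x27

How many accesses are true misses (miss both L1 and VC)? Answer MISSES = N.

MISSES = 12

  [0] addr=0xe7 blk=57 s=1: MISS | VC []
  [1] addr=0x9b blk=38 s=6: MISS | VC []
  [2] addr=0xcf blk=51 s=3: MISS | VC []
  [3] addr=0xaa blk=42 s=2: MISS | VC []
  [4] addr=0xe8 blk=58 s=2: MISS | VC [42]
  [5] addr=0xcf blk=51 s=3: L1-HIT | VC [42]
  [6] addr=0xc4 blk=49 s=1: MISS | VC [42, 57]
  [7] addr=0xeb blk=58 s=2: L1-HIT | VC [42, 57]
  [8] addr=0xcb blk=50 s=2: MISS | VC [42, 57, 58]
  [9] addr=0xce blk=51 s=3: L1-HIT | VC [42, 57, 58]
  [10] addr=0x2e blk=11 s=3: MISS | VC [57, 58, 51]
  [11] addr=0xc9 blk=50 s=2: L1-HIT | VC [57, 58, 51]
  [12] addr=0x29 blk=10 s=2: MISS | VC [58, 51, 50]
  [13] addr=0x49 blk=18 s=2: MISS | VC [51, 50, 10]
  [14] addr=0x2b blk=10 s=2: VC-HIT | VC [51, 50, 18]
  [15] addr=0x26 blk=9 s=1: MISS | VC [50, 18, 49]
  [16] addr=0x44 blk=17 s=1: MISS | VC [18, 49, 9]
  [17] addr=0x27 blk=9 s=1: VC-HIT | VC [18, 49, 17]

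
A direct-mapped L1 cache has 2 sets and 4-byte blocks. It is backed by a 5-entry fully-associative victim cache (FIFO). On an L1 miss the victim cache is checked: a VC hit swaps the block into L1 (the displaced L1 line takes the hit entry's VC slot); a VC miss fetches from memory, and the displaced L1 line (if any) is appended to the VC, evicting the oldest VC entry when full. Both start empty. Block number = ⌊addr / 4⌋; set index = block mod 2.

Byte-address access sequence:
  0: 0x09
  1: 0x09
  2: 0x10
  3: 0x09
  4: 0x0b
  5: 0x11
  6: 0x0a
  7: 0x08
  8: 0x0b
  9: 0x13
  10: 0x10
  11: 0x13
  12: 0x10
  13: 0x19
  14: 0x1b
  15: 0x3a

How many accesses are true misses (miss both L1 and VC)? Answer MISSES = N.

0: 0x9 (blk 2, set 0) → MISS  vc=[]
1: 0x9 (blk 2, set 0) → L1-HIT  vc=[]
2: 0x10 (blk 4, set 0) → MISS  vc=[2]
3: 0x9 (blk 2, set 0) → VC-HIT  vc=[4]
4: 0xb (blk 2, set 0) → L1-HIT  vc=[4]
5: 0x11 (blk 4, set 0) → VC-HIT  vc=[2]
6: 0xa (blk 2, set 0) → VC-HIT  vc=[4]
7: 0x8 (blk 2, set 0) → L1-HIT  vc=[4]
8: 0xb (blk 2, set 0) → L1-HIT  vc=[4]
9: 0x13 (blk 4, set 0) → VC-HIT  vc=[2]
10: 0x10 (blk 4, set 0) → L1-HIT  vc=[2]
11: 0x13 (blk 4, set 0) → L1-HIT  vc=[2]
12: 0x10 (blk 4, set 0) → L1-HIT  vc=[2]
13: 0x19 (blk 6, set 0) → MISS  vc=[2, 4]
14: 0x1b (blk 6, set 0) → L1-HIT  vc=[2, 4]
15: 0x3a (blk 14, set 0) → MISS  vc=[2, 4, 6]

MISSES = 4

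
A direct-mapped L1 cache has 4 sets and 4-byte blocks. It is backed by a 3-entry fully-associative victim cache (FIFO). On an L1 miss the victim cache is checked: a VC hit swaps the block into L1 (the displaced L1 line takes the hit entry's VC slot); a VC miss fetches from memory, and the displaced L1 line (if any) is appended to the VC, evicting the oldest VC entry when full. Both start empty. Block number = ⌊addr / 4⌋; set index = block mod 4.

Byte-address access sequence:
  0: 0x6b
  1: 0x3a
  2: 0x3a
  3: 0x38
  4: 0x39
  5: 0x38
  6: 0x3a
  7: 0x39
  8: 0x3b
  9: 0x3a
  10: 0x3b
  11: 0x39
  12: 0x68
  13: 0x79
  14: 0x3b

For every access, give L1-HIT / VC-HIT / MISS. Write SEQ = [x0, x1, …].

#0 0x6b→b26/s2 MISS; vc=[]
#1 0x3a→b14/s2 MISS; vc=[26]
#2 0x3a→b14/s2 L1-HIT; vc=[26]
#3 0x38→b14/s2 L1-HIT; vc=[26]
#4 0x39→b14/s2 L1-HIT; vc=[26]
#5 0x38→b14/s2 L1-HIT; vc=[26]
#6 0x3a→b14/s2 L1-HIT; vc=[26]
#7 0x39→b14/s2 L1-HIT; vc=[26]
#8 0x3b→b14/s2 L1-HIT; vc=[26]
#9 0x3a→b14/s2 L1-HIT; vc=[26]
#10 0x3b→b14/s2 L1-HIT; vc=[26]
#11 0x39→b14/s2 L1-HIT; vc=[26]
#12 0x68→b26/s2 VC-HIT; vc=[14]
#13 0x79→b30/s2 MISS; vc=[14,26]
#14 0x3b→b14/s2 VC-HIT; vc=[30,26]

SEQ = [MISS, MISS, L1-HIT, L1-HIT, L1-HIT, L1-HIT, L1-HIT, L1-HIT, L1-HIT, L1-HIT, L1-HIT, L1-HIT, VC-HIT, MISS, VC-HIT]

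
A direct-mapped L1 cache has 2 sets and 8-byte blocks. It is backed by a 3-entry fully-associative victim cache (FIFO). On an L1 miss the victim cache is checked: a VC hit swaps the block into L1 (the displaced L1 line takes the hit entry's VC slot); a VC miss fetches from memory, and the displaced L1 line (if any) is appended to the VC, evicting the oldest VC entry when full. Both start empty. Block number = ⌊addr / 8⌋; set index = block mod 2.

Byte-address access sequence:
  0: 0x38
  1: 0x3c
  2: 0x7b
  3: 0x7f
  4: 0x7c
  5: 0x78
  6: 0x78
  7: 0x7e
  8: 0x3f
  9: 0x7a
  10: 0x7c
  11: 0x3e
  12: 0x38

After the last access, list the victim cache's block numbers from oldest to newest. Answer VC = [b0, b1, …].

VC = [15]

  [0] addr=0x38 blk=7 s=1: MISS | VC []
  [1] addr=0x3c blk=7 s=1: L1-HIT | VC []
  [2] addr=0x7b blk=15 s=1: MISS | VC [7]
  [3] addr=0x7f blk=15 s=1: L1-HIT | VC [7]
  [4] addr=0x7c blk=15 s=1: L1-HIT | VC [7]
  [5] addr=0x78 blk=15 s=1: L1-HIT | VC [7]
  [6] addr=0x78 blk=15 s=1: L1-HIT | VC [7]
  [7] addr=0x7e blk=15 s=1: L1-HIT | VC [7]
  [8] addr=0x3f blk=7 s=1: VC-HIT | VC [15]
  [9] addr=0x7a blk=15 s=1: VC-HIT | VC [7]
  [10] addr=0x7c blk=15 s=1: L1-HIT | VC [7]
  [11] addr=0x3e blk=7 s=1: VC-HIT | VC [15]
  [12] addr=0x38 blk=7 s=1: L1-HIT | VC [15]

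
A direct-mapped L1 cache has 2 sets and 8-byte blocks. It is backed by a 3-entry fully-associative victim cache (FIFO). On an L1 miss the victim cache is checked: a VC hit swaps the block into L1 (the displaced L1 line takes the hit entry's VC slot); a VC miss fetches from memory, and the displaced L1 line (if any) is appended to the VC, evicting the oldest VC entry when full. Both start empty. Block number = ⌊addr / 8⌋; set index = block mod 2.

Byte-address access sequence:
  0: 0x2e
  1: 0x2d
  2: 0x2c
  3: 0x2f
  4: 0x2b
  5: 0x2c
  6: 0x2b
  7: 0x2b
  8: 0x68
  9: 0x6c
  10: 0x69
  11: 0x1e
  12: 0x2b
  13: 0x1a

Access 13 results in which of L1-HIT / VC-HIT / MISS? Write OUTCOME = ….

OUTCOME = VC-HIT

#0 0x2e→b5/s1 MISS; vc=[]
#1 0x2d→b5/s1 L1-HIT; vc=[]
#2 0x2c→b5/s1 L1-HIT; vc=[]
#3 0x2f→b5/s1 L1-HIT; vc=[]
#4 0x2b→b5/s1 L1-HIT; vc=[]
#5 0x2c→b5/s1 L1-HIT; vc=[]
#6 0x2b→b5/s1 L1-HIT; vc=[]
#7 0x2b→b5/s1 L1-HIT; vc=[]
#8 0x68→b13/s1 MISS; vc=[5]
#9 0x6c→b13/s1 L1-HIT; vc=[5]
#10 0x69→b13/s1 L1-HIT; vc=[5]
#11 0x1e→b3/s1 MISS; vc=[5,13]
#12 0x2b→b5/s1 VC-HIT; vc=[3,13]
#13 0x1a→b3/s1 VC-HIT; vc=[5,13]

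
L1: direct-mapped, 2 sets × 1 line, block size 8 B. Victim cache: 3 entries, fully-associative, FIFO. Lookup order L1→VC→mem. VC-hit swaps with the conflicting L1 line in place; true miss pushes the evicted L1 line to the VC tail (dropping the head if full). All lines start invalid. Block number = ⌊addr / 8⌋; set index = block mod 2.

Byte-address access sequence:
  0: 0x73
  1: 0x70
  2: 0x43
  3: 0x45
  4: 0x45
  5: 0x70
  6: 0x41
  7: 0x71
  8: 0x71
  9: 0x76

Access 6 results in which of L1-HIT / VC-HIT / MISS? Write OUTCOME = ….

  [0] addr=0x73 blk=14 s=0: MISS | VC []
  [1] addr=0x70 blk=14 s=0: L1-HIT | VC []
  [2] addr=0x43 blk=8 s=0: MISS | VC [14]
  [3] addr=0x45 blk=8 s=0: L1-HIT | VC [14]
  [4] addr=0x45 blk=8 s=0: L1-HIT | VC [14]
  [5] addr=0x70 blk=14 s=0: VC-HIT | VC [8]
  [6] addr=0x41 blk=8 s=0: VC-HIT | VC [14]
  [7] addr=0x71 blk=14 s=0: VC-HIT | VC [8]
  [8] addr=0x71 blk=14 s=0: L1-HIT | VC [8]
  [9] addr=0x76 blk=14 s=0: L1-HIT | VC [8]

OUTCOME = VC-HIT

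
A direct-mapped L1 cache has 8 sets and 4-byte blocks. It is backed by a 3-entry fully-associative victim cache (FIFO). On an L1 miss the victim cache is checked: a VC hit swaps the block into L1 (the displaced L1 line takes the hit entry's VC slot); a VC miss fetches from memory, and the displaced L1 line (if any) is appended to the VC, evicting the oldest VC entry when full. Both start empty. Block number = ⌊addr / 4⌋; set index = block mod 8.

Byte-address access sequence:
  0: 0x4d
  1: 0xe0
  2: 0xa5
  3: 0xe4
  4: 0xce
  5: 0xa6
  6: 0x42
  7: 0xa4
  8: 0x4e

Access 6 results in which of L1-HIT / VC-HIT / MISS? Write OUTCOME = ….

OUTCOME = MISS

#0 0x4d→b19/s3 MISS; vc=[]
#1 0xe0→b56/s0 MISS; vc=[]
#2 0xa5→b41/s1 MISS; vc=[]
#3 0xe4→b57/s1 MISS; vc=[41]
#4 0xce→b51/s3 MISS; vc=[41,19]
#5 0xa6→b41/s1 VC-HIT; vc=[57,19]
#6 0x42→b16/s0 MISS; vc=[57,19,56]
#7 0xa4→b41/s1 L1-HIT; vc=[57,19,56]
#8 0x4e→b19/s3 VC-HIT; vc=[57,51,56]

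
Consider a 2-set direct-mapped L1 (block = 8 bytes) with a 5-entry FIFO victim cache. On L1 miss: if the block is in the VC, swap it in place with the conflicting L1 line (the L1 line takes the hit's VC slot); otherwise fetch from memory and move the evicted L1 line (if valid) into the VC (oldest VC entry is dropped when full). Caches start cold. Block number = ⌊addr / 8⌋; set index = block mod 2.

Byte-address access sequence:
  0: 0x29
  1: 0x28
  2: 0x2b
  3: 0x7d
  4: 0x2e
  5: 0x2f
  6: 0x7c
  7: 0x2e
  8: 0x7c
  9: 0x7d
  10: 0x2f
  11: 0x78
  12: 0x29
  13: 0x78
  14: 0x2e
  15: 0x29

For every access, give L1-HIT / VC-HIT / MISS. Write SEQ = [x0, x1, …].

SEQ = [MISS, L1-HIT, L1-HIT, MISS, VC-HIT, L1-HIT, VC-HIT, VC-HIT, VC-HIT, L1-HIT, VC-HIT, VC-HIT, VC-HIT, VC-HIT, VC-HIT, L1-HIT]

  [0] addr=0x29 blk=5 s=1: MISS | VC []
  [1] addr=0x28 blk=5 s=1: L1-HIT | VC []
  [2] addr=0x2b blk=5 s=1: L1-HIT | VC []
  [3] addr=0x7d blk=15 s=1: MISS | VC [5]
  [4] addr=0x2e blk=5 s=1: VC-HIT | VC [15]
  [5] addr=0x2f blk=5 s=1: L1-HIT | VC [15]
  [6] addr=0x7c blk=15 s=1: VC-HIT | VC [5]
  [7] addr=0x2e blk=5 s=1: VC-HIT | VC [15]
  [8] addr=0x7c blk=15 s=1: VC-HIT | VC [5]
  [9] addr=0x7d blk=15 s=1: L1-HIT | VC [5]
  [10] addr=0x2f blk=5 s=1: VC-HIT | VC [15]
  [11] addr=0x78 blk=15 s=1: VC-HIT | VC [5]
  [12] addr=0x29 blk=5 s=1: VC-HIT | VC [15]
  [13] addr=0x78 blk=15 s=1: VC-HIT | VC [5]
  [14] addr=0x2e blk=5 s=1: VC-HIT | VC [15]
  [15] addr=0x29 blk=5 s=1: L1-HIT | VC [15]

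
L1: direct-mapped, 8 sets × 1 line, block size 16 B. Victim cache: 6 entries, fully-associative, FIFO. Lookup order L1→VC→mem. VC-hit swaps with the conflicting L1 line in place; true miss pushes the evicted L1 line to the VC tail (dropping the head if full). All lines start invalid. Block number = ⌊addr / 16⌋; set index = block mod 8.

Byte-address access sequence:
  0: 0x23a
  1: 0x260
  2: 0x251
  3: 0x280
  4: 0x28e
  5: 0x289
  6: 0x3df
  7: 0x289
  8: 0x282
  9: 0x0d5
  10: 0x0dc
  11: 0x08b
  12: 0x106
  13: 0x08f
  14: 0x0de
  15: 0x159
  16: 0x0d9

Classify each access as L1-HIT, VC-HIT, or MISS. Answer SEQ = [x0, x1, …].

SEQ = [MISS, MISS, MISS, MISS, L1-HIT, L1-HIT, MISS, L1-HIT, L1-HIT, MISS, L1-HIT, MISS, MISS, VC-HIT, L1-HIT, MISS, VC-HIT]

0: 0x23a (blk 35, set 3) → MISS  vc=[]
1: 0x260 (blk 38, set 6) → MISS  vc=[]
2: 0x251 (blk 37, set 5) → MISS  vc=[]
3: 0x280 (blk 40, set 0) → MISS  vc=[]
4: 0x28e (blk 40, set 0) → L1-HIT  vc=[]
5: 0x289 (blk 40, set 0) → L1-HIT  vc=[]
6: 0x3df (blk 61, set 5) → MISS  vc=[37]
7: 0x289 (blk 40, set 0) → L1-HIT  vc=[37]
8: 0x282 (blk 40, set 0) → L1-HIT  vc=[37]
9: 0xd5 (blk 13, set 5) → MISS  vc=[37, 61]
10: 0xdc (blk 13, set 5) → L1-HIT  vc=[37, 61]
11: 0x8b (blk 8, set 0) → MISS  vc=[37, 61, 40]
12: 0x106 (blk 16, set 0) → MISS  vc=[37, 61, 40, 8]
13: 0x8f (blk 8, set 0) → VC-HIT  vc=[37, 61, 40, 16]
14: 0xde (blk 13, set 5) → L1-HIT  vc=[37, 61, 40, 16]
15: 0x159 (blk 21, set 5) → MISS  vc=[37, 61, 40, 16, 13]
16: 0xd9 (blk 13, set 5) → VC-HIT  vc=[37, 61, 40, 16, 21]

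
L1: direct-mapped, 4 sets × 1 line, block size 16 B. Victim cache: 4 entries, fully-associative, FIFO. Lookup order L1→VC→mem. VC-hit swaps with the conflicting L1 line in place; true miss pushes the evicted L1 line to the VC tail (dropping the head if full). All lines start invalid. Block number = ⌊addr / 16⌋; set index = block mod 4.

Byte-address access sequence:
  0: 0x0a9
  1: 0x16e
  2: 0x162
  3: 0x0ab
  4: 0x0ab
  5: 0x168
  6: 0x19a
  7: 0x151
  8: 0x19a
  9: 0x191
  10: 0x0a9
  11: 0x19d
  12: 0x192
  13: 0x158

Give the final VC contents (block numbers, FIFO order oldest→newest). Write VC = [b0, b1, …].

VC = [22, 25]

0: 0xa9 (blk 10, set 2) → MISS  vc=[]
1: 0x16e (blk 22, set 2) → MISS  vc=[10]
2: 0x162 (blk 22, set 2) → L1-HIT  vc=[10]
3: 0xab (blk 10, set 2) → VC-HIT  vc=[22]
4: 0xab (blk 10, set 2) → L1-HIT  vc=[22]
5: 0x168 (blk 22, set 2) → VC-HIT  vc=[10]
6: 0x19a (blk 25, set 1) → MISS  vc=[10]
7: 0x151 (blk 21, set 1) → MISS  vc=[10, 25]
8: 0x19a (blk 25, set 1) → VC-HIT  vc=[10, 21]
9: 0x191 (blk 25, set 1) → L1-HIT  vc=[10, 21]
10: 0xa9 (blk 10, set 2) → VC-HIT  vc=[22, 21]
11: 0x19d (blk 25, set 1) → L1-HIT  vc=[22, 21]
12: 0x192 (blk 25, set 1) → L1-HIT  vc=[22, 21]
13: 0x158 (blk 21, set 1) → VC-HIT  vc=[22, 25]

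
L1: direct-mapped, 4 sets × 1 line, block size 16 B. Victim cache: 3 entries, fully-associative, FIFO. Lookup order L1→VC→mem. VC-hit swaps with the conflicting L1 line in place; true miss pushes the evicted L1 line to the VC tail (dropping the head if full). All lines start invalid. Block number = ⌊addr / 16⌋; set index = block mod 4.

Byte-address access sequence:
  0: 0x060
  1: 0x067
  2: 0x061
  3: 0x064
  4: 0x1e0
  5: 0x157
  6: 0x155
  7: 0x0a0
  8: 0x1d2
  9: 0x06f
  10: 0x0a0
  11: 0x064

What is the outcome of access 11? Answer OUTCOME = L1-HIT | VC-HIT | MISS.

OUTCOME = VC-HIT

#0 0x60→b6/s2 MISS; vc=[]
#1 0x67→b6/s2 L1-HIT; vc=[]
#2 0x61→b6/s2 L1-HIT; vc=[]
#3 0x64→b6/s2 L1-HIT; vc=[]
#4 0x1e0→b30/s2 MISS; vc=[6]
#5 0x157→b21/s1 MISS; vc=[6]
#6 0x155→b21/s1 L1-HIT; vc=[6]
#7 0xa0→b10/s2 MISS; vc=[6,30]
#8 0x1d2→b29/s1 MISS; vc=[6,30,21]
#9 0x6f→b6/s2 VC-HIT; vc=[10,30,21]
#10 0xa0→b10/s2 VC-HIT; vc=[6,30,21]
#11 0x64→b6/s2 VC-HIT; vc=[10,30,21]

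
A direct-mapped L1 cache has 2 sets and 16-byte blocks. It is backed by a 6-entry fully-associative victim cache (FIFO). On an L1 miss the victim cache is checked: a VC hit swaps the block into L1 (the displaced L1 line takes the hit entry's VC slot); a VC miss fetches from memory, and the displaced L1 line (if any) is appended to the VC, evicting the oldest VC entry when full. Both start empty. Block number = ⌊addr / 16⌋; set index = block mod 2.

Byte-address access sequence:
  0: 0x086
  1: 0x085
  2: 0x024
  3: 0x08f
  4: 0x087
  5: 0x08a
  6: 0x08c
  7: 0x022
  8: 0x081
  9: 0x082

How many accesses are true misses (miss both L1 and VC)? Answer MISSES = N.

MISSES = 2

  [0] addr=0x86 blk=8 s=0: MISS | VC []
  [1] addr=0x85 blk=8 s=0: L1-HIT | VC []
  [2] addr=0x24 blk=2 s=0: MISS | VC [8]
  [3] addr=0x8f blk=8 s=0: VC-HIT | VC [2]
  [4] addr=0x87 blk=8 s=0: L1-HIT | VC [2]
  [5] addr=0x8a blk=8 s=0: L1-HIT | VC [2]
  [6] addr=0x8c blk=8 s=0: L1-HIT | VC [2]
  [7] addr=0x22 blk=2 s=0: VC-HIT | VC [8]
  [8] addr=0x81 blk=8 s=0: VC-HIT | VC [2]
  [9] addr=0x82 blk=8 s=0: L1-HIT | VC [2]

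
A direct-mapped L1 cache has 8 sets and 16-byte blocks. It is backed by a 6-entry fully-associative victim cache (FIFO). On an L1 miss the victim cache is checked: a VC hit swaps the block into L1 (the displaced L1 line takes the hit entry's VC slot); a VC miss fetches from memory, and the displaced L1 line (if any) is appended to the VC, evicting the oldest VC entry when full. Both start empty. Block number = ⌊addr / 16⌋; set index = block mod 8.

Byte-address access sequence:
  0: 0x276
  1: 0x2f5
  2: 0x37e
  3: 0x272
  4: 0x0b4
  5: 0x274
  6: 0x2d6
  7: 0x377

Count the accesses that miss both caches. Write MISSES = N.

MISSES = 5

#0 0x276→b39/s7 MISS; vc=[]
#1 0x2f5→b47/s7 MISS; vc=[39]
#2 0x37e→b55/s7 MISS; vc=[39,47]
#3 0x272→b39/s7 VC-HIT; vc=[55,47]
#4 0xb4→b11/s3 MISS; vc=[55,47]
#5 0x274→b39/s7 L1-HIT; vc=[55,47]
#6 0x2d6→b45/s5 MISS; vc=[55,47]
#7 0x377→b55/s7 VC-HIT; vc=[39,47]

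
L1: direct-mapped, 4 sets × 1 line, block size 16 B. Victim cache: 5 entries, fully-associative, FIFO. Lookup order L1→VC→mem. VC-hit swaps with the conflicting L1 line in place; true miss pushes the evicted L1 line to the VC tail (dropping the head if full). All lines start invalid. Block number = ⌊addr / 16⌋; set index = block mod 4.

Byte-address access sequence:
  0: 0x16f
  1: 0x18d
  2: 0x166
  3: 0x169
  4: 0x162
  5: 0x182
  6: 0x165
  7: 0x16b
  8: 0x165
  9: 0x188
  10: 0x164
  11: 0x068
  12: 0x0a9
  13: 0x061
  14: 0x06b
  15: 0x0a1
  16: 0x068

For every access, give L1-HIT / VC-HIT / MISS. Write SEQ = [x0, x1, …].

  [0] addr=0x16f blk=22 s=2: MISS | VC []
  [1] addr=0x18d blk=24 s=0: MISS | VC []
  [2] addr=0x166 blk=22 s=2: L1-HIT | VC []
  [3] addr=0x169 blk=22 s=2: L1-HIT | VC []
  [4] addr=0x162 blk=22 s=2: L1-HIT | VC []
  [5] addr=0x182 blk=24 s=0: L1-HIT | VC []
  [6] addr=0x165 blk=22 s=2: L1-HIT | VC []
  [7] addr=0x16b blk=22 s=2: L1-HIT | VC []
  [8] addr=0x165 blk=22 s=2: L1-HIT | VC []
  [9] addr=0x188 blk=24 s=0: L1-HIT | VC []
  [10] addr=0x164 blk=22 s=2: L1-HIT | VC []
  [11] addr=0x68 blk=6 s=2: MISS | VC [22]
  [12] addr=0xa9 blk=10 s=2: MISS | VC [22, 6]
  [13] addr=0x61 blk=6 s=2: VC-HIT | VC [22, 10]
  [14] addr=0x6b blk=6 s=2: L1-HIT | VC [22, 10]
  [15] addr=0xa1 blk=10 s=2: VC-HIT | VC [22, 6]
  [16] addr=0x68 blk=6 s=2: VC-HIT | VC [22, 10]

SEQ = [MISS, MISS, L1-HIT, L1-HIT, L1-HIT, L1-HIT, L1-HIT, L1-HIT, L1-HIT, L1-HIT, L1-HIT, MISS, MISS, VC-HIT, L1-HIT, VC-HIT, VC-HIT]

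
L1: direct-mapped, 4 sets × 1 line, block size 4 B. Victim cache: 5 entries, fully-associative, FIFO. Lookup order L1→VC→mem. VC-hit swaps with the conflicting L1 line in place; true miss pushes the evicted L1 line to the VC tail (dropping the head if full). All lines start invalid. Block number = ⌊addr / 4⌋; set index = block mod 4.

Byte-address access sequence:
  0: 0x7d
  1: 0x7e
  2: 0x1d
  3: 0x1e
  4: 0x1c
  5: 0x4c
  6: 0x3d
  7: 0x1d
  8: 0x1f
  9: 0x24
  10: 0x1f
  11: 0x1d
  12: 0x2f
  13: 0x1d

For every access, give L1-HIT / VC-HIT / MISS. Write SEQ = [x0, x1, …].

SEQ = [MISS, L1-HIT, MISS, L1-HIT, L1-HIT, MISS, MISS, VC-HIT, L1-HIT, MISS, L1-HIT, L1-HIT, MISS, VC-HIT]

  [0] addr=0x7d blk=31 s=3: MISS | VC []
  [1] addr=0x7e blk=31 s=3: L1-HIT | VC []
  [2] addr=0x1d blk=7 s=3: MISS | VC [31]
  [3] addr=0x1e blk=7 s=3: L1-HIT | VC [31]
  [4] addr=0x1c blk=7 s=3: L1-HIT | VC [31]
  [5] addr=0x4c blk=19 s=3: MISS | VC [31, 7]
  [6] addr=0x3d blk=15 s=3: MISS | VC [31, 7, 19]
  [7] addr=0x1d blk=7 s=3: VC-HIT | VC [31, 15, 19]
  [8] addr=0x1f blk=7 s=3: L1-HIT | VC [31, 15, 19]
  [9] addr=0x24 blk=9 s=1: MISS | VC [31, 15, 19]
  [10] addr=0x1f blk=7 s=3: L1-HIT | VC [31, 15, 19]
  [11] addr=0x1d blk=7 s=3: L1-HIT | VC [31, 15, 19]
  [12] addr=0x2f blk=11 s=3: MISS | VC [31, 15, 19, 7]
  [13] addr=0x1d blk=7 s=3: VC-HIT | VC [31, 15, 19, 11]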